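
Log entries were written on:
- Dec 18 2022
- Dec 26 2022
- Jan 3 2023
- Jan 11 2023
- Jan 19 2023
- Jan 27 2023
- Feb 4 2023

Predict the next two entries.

Every event comes 8 days after the last (8, 8, 8, 8, 8, 8).
Feb 4 2023 + 8 days = Feb 12 2023.
Feb 12 2023 + 8 days = Feb 20 2023.

Feb 12 2023, Feb 20 2023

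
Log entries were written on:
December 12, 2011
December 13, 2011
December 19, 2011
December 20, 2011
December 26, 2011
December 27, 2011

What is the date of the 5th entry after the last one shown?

January 16, 2012

Gaps: 1, 6, 1, 6, 1 days — not constant, but cyclic with period 2.
The events fall on every Monday and Tuesday.
Next Monday: January 2, 2012.
The following Tuesday is January 3, 2012.
The following Monday is January 9, 2012.
The following Tuesday is January 10, 2012.
Next Monday: January 16, 2012.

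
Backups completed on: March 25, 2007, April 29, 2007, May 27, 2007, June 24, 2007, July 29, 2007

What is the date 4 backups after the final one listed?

Every date is a Sunday; gaps 35, 28, 28, 35 days.
Each is the last Sunday of its month (at least one falls on the 29th or later, ruling out '4th Sunday').
Last Sunday of August 2007: August 26, 2007.
September 2007 ends with Sunday September 30, 2007.
Last Sunday of October 2007: October 28, 2007.
November 2007 ends with Sunday November 25, 2007.

November 25, 2007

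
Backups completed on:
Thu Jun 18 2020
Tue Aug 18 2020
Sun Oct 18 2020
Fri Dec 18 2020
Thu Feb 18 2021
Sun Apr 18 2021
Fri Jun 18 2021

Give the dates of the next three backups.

Wed Aug 18 2021, Mon Oct 18 2021, Sat Dec 18 2021

The day-of-month is always 18 (61, 61, 61, 62, 59, 61 days between events).
So this recurs on the 18th of every 2 months.
August 2021: Wed Aug 18 2021.
October 2021: Mon Oct 18 2021.
Next: December 2021 → Sat Dec 18 2021.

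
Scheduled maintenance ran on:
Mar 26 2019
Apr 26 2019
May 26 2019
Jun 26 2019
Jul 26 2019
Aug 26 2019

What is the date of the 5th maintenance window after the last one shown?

Gaps: 31, 30, 31, 30, 31 days — not constant. Every event is on the 26th of the month.
Pattern: the 26th of each month.
September 2019: Sep 26 2019.
Next: October 2019 → Oct 26 2019.
November 2019: Nov 26 2019.
Next: December 2019 → Dec 26 2019.
Next: January 2020 → Jan 26 2020.

Jan 26 2020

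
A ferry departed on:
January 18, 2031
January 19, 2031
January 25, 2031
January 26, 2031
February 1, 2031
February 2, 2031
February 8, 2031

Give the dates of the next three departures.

February 9, 2031; February 15, 2031; February 16, 2031

Every event lands on a Saturday or Sunday (gaps cycle 1, 6, 1, 6, 1, 6).
So the schedule is: every Saturday and Sunday.
Next Sunday: February 9, 2031.
Next Saturday: February 15, 2031.
Next Sunday: February 16, 2031.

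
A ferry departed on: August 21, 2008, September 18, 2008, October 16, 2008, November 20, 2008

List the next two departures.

Gaps: 28, 28, 35 days — a mix of 28 and 35. Every date is a Thursday.
Each is the 3rd Thursday of its month.
December 2008 — 3rd Thursday is December 18, 2008.
3rd Thursday of January 2009: January 15, 2009.

December 18, 2008; January 15, 2009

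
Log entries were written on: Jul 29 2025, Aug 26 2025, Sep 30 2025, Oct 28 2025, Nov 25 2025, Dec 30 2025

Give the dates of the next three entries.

Jan 27 2026, Feb 24 2026, Mar 31 2026

Every date is a Tuesday; gaps 28, 35, 28, 28, 35 days.
Each is the last Tuesday of its month (at least one falls on the 29th or later, ruling out '4th Tuesday').
January 2026 ends with Tuesday Jan 27 2026.
February 2026 ends with Tuesday Feb 24 2026.
March 2026 ends with Tuesday Mar 31 2026.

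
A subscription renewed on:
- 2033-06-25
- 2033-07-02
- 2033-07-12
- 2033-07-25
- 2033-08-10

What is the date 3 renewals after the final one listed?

Intervals are 7, 10, 13, 16 days — an arithmetic progression with common difference 3.
Next gap: 19 days. 2033-08-10 + 19 days = 2033-08-29.
Next gap: 22 days. 2033-08-29 + 22 days = 2033-09-20.
Next gap: 25 days. 2033-09-20 + 25 days = 2033-10-15.

2033-10-15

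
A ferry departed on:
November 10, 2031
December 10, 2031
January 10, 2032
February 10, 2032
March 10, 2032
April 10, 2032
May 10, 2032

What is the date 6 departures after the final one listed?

November 10, 2032

Gaps: 30, 31, 31, 29, 31, 30 days — not constant. Every event is on the 10th of the month.
Pattern: the 10th of each month.
Next: June 2032 → June 10, 2032.
Next: July 2032 → July 10, 2032.
Next: August 2032 → August 10, 2032.
Next: September 2032 → September 10, 2032.
Next: October 2032 → October 10, 2032.
November 2032: November 10, 2032.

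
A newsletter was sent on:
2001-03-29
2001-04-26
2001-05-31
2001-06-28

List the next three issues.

2001-07-26, 2001-08-30, 2001-09-27

All Thursdays; the gaps (28, 35, 28) vary with month length.
This is the last Thursday of each month.
Last Thursday of July 2001: 2001-07-26.
Last Thursday of August 2001: 2001-08-30.
Last Thursday of September 2001: 2001-09-27.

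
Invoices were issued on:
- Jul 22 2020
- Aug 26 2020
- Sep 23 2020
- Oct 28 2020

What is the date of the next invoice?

These are Wednesdays at 28- or 35-day spacing (35, 28, 35).
The pattern: 4th Wednesday of the month.
November 2020 — 4th Wednesday is Nov 25 2020.

Nov 25 2020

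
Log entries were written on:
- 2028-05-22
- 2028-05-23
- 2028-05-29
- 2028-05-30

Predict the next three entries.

2028-06-05, 2028-06-06, 2028-06-12

Every event lands on a Monday or Tuesday (gaps cycle 1, 6, 1).
So the schedule is: every Monday and Tuesday.
The following Monday is 2028-06-05.
The following Tuesday is 2028-06-06.
Next Monday: 2028-06-12.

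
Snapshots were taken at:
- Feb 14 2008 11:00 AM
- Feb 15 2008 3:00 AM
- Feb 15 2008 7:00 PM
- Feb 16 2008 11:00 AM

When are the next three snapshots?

Feb 17 2008 3:00 AM, Feb 17 2008 7:00 PM, Feb 18 2008 11:00 AM

The interval is a steady 16 hours (16, 16, 16).
Feb 16 2008 11:00 AM + 16 h = Feb 17 2008 3:00 AM.
Feb 17 2008 3:00 AM + 16 h = Feb 17 2008 7:00 PM.
Feb 17 2008 7:00 PM + 16 h = Feb 18 2008 11:00 AM.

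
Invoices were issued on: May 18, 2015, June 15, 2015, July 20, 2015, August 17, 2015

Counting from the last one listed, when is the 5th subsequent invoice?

These are Mondays at 28- or 35-day spacing (28, 35, 28).
The pattern: 3rd Monday of the month.
3rd Monday of September 2015: September 21, 2015.
October 2015 — 3rd Monday is October 19, 2015.
3rd Monday of November 2015: November 16, 2015.
December 2015 — 3rd Monday is December 21, 2015.
3rd Monday of January 2016: January 18, 2016.

January 18, 2016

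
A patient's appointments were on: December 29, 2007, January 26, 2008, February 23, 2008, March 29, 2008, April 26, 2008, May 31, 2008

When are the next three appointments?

June 28, 2008; July 26, 2008; August 30, 2008

All Saturdays; the gaps (28, 28, 35, 28, 35) vary with month length.
This is the last Saturday of each month.
Last Saturday of June 2008: June 28, 2008.
July 2008 ends with Saturday July 26, 2008.
August 2008 ends with Saturday August 30, 2008.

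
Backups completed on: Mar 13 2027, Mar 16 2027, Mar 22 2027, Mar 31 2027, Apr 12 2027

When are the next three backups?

Apr 27 2027, May 15 2027, Jun 5 2027

Intervals are 3, 6, 9, 12 days — an arithmetic progression with common difference 3.
Next gap: 15 days. Apr 12 2027 + 15 days = Apr 27 2027.
Next gap: 18 days. Apr 27 2027 + 18 days = May 15 2027.
Next gap: 21 days. May 15 2027 + 21 days = Jun 5 2027.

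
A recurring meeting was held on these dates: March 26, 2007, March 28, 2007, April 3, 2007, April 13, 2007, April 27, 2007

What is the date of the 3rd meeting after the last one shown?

Gaps: 2, 6, 10, 14 days — each gap is 4 larger than the previous one.
Next gap: 18 days. April 27, 2007 + 18 days = May 15, 2007.
Next gap: 22 days. May 15, 2007 + 22 days = June 6, 2007.
Next gap: 26 days. June 6, 2007 + 26 days = July 2, 2007.

July 2, 2007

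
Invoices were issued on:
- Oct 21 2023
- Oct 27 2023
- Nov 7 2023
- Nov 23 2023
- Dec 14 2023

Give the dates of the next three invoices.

Jan 9 2024, Feb 9 2024, Mar 16 2024

The spacing grows by 5 each time: 6, 11, 16, 21 days.
Next gap: 26 days. Dec 14 2023 + 26 days = Jan 9 2024.
Next gap: 31 days. Jan 9 2024 + 31 days = Feb 9 2024.
Next gap: 36 days. Feb 9 2024 + 36 days = Mar 16 2024.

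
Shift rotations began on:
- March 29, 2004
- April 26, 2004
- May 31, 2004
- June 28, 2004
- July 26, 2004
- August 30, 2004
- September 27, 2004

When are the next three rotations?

October 25, 2004; November 29, 2004; December 27, 2004

Every date is a Monday; gaps 28, 35, 28, 28, 35, 28 days.
Each is the last Monday of its month (at least one falls on the 29th or later, ruling out '4th Monday').
October 2004 ends with Monday October 25, 2004.
November 2004 ends with Monday November 29, 2004.
Last Monday of December 2004: December 27, 2004.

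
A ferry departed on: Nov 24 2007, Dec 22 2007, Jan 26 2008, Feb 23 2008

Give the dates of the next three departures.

All dates are Saturdays, 28, 35, 28 days apart.
Specifically, the 4th Saturday of each month.
March 2008 — 4th Saturday is Mar 22 2008.
4th Saturday of April 2008: Apr 26 2008.
May 2008 — 4th Saturday is May 24 2008.

Mar 22 2008, Apr 26 2008, May 24 2008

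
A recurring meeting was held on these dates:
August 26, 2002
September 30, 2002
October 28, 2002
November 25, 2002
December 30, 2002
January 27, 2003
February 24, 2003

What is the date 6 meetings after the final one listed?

All Mondays; the gaps (35, 28, 28, 35, 28, 28) vary with month length.
This is the last Monday of each month.
March 2003 ends with Monday March 31, 2003.
April 2003 ends with Monday April 28, 2003.
May 2003 ends with Monday May 26, 2003.
Last Monday of June 2003: June 30, 2003.
July 2003 ends with Monday July 28, 2003.
August 2003 ends with Monday August 25, 2003.

August 25, 2003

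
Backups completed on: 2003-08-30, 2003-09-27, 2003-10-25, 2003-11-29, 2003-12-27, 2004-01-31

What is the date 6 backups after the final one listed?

All Saturdays; the gaps (28, 28, 35, 28, 35) vary with month length.
This is the last Saturday of each month.
Last Saturday of February 2004: 2004-02-28.
Last Saturday of March 2004: 2004-03-27.
Last Saturday of April 2004: 2004-04-24.
May 2004 ends with Saturday 2004-05-29.
June 2004 ends with Saturday 2004-06-26.
July 2004 ends with Saturday 2004-07-31.

2004-07-31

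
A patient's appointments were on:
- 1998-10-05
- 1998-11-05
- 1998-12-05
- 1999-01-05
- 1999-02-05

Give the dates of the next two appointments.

Each date is the 5th; the gaps (31, 30, 31, 31) track the month lengths.
The rule is the 5th of each month.
Next: March 1999 → 1999-03-05.
Next: April 1999 → 1999-04-05.

1999-03-05, 1999-04-05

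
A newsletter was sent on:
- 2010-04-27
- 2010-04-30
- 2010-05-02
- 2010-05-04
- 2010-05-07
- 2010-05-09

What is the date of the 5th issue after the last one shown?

Gaps: 3, 2, 2, 3, 2 days — not constant, but cyclic with period 3.
The events fall on every Tuesday, Friday and Sunday.
Next Tuesday: 2010-05-11.
The following Friday is 2010-05-14.
Next Sunday: 2010-05-16.
The following Tuesday is 2010-05-18.
Next Friday: 2010-05-21.

2010-05-21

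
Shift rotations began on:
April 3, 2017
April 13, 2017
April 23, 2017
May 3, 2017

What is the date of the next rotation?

May 13, 2017

The spacing is 10, 10, 10 days — always 10 days.
May 3, 2017 + 10 days = May 13, 2017.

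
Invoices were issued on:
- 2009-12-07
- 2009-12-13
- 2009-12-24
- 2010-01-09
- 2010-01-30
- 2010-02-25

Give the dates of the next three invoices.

Gaps: 6, 11, 16, 21, 26 days — each gap is 5 larger than the previous one.
Next gap: 31 days. 2010-02-25 + 31 days = 2010-03-28.
Next gap: 36 days. 2010-03-28 + 36 days = 2010-05-03.
Next gap: 41 days. 2010-05-03 + 41 days = 2010-06-13.

2010-03-28, 2010-05-03, 2010-06-13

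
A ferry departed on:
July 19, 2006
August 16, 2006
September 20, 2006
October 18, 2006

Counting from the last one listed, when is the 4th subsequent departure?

February 21, 2007

Gaps: 28, 35, 28 days — a mix of 28 and 35. Every date is a Wednesday.
Each is the 3rd Wednesday of its month.
3rd Wednesday of November 2006: November 15, 2006.
3rd Wednesday of December 2006: December 20, 2006.
3rd Wednesday of January 2007: January 17, 2007.
3rd Wednesday of February 2007: February 21, 2007.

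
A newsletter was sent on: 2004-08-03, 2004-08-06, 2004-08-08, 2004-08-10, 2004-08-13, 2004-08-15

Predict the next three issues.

2004-08-17, 2004-08-20, 2004-08-22

Every event lands on a Tuesday or Friday or Sunday (gaps cycle 3, 2, 2, 3, 2).
So the schedule is: every Tuesday, Friday and Sunday.
The following Tuesday is 2004-08-17.
The following Friday is 2004-08-20.
Next Sunday: 2004-08-22.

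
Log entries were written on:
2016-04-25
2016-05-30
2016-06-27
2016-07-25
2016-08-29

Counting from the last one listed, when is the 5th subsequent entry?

2017-01-30

These are Mondays with 35, 28, 28, 35-day gaps.
Each is the final Monday of its month — 2016-05-30 is past the 28th, so '4th Monday' doesn't fit.
Last Monday of September 2016: 2016-09-26.
October 2016 ends with Monday 2016-10-31.
Last Monday of November 2016: 2016-11-28.
Last Monday of December 2016: 2016-12-26.
Last Monday of January 2017: 2017-01-30.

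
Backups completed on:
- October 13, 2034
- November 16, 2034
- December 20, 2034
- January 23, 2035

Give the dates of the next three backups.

February 26, 2035; April 1, 2035; May 5, 2035

The spacing is 34, 34, 34 days — always 34 days.
January 23, 2035 + 34 days = February 26, 2035.
February 26, 2035 + 34 days = April 1, 2035.
April 1, 2035 + 34 days = May 5, 2035.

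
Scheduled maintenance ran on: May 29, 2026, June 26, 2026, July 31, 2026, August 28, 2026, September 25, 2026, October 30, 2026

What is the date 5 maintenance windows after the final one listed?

Every date is a Friday; gaps 28, 35, 28, 28, 35 days.
Each is the last Friday of its month (at least one falls on the 29th or later, ruling out '4th Friday').
November 2026 ends with Friday November 27, 2026.
December 2026 ends with Friday December 25, 2026.
January 2027 ends with Friday January 29, 2027.
Last Friday of February 2027: February 26, 2027.
Last Friday of March 2027: March 26, 2027.

March 26, 2027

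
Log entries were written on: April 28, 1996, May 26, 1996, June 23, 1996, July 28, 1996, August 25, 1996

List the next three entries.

Gaps: 28, 28, 35, 28 days — a mix of 28 and 35. Every date is a Sunday.
Each is the 4th Sunday of its month.
September 1996 — 4th Sunday is September 22, 1996.
October 1996 — 4th Sunday is October 27, 1996.
November 1996 — 4th Sunday is November 24, 1996.

September 22, 1996; October 27, 1996; November 24, 1996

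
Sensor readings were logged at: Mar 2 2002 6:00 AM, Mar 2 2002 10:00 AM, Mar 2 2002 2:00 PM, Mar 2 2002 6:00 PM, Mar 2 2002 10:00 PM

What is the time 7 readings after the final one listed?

Mar 4 2002 2:00 AM

The interval is a steady 4 hours (4, 4, 4, 4).
Mar 2 2002 10:00 PM + 4 h = Mar 3 2002 2:00 AM.
Mar 3 2002 2:00 AM + 4 h = Mar 3 2002 6:00 AM.
Mar 3 2002 6:00 AM + 4 h = Mar 3 2002 10:00 AM.
Mar 3 2002 10:00 AM + 4 h = Mar 3 2002 2:00 PM.
Mar 3 2002 2:00 PM + 4 h = Mar 3 2002 6:00 PM.
Mar 3 2002 6:00 PM + 4 h = Mar 3 2002 10:00 PM.
Mar 3 2002 10:00 PM + 4 h = Mar 4 2002 2:00 AM.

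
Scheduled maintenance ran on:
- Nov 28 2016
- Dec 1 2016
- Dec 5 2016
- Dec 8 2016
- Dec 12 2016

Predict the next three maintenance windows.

Dec 15 2016, Dec 19 2016, Dec 22 2016

Gaps: 3, 4, 3, 4 days — not constant, but cyclic with period 2.
The events fall on every Monday and Thursday.
The following Thursday is Dec 15 2016.
The following Monday is Dec 19 2016.
The following Thursday is Dec 22 2016.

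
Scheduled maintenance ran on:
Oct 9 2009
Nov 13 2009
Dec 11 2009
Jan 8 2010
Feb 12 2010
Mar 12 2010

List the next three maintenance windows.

These are Fridays at 28- or 35-day spacing (35, 28, 28, 35, 28).
The pattern: 2nd Friday of the month.
April 2010 — 2nd Friday is Apr 9 2010.
2nd Friday of May 2010: May 14 2010.
2nd Friday of June 2010: Jun 11 2010.

Apr 9 2010, May 14 2010, Jun 11 2010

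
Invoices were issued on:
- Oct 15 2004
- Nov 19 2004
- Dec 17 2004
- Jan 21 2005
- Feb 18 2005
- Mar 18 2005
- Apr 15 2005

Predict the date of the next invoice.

May 20 2005

These are Fridays at 28- or 35-day spacing (35, 28, 35, 28, 28, 28).
The pattern: 3rd Friday of the month.
May 2005 — 3rd Friday is May 20 2005.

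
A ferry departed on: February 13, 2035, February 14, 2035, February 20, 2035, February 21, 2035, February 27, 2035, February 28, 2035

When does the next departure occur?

March 6, 2035

The gap pattern 1, 6, 1, 6, 1 repeats every 2 events.
These are the Tuesdays and Wednesdays of each week.
Next Tuesday: March 6, 2035.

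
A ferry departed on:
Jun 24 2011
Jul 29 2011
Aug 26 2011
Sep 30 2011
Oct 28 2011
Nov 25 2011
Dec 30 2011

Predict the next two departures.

Every date is a Friday; gaps 35, 28, 35, 28, 28, 35 days.
Each is the last Friday of its month (at least one falls on the 29th or later, ruling out '4th Friday').
Last Friday of January 2012: Jan 27 2012.
February 2012 ends with Friday Feb 24 2012.

Jan 27 2012, Feb 24 2012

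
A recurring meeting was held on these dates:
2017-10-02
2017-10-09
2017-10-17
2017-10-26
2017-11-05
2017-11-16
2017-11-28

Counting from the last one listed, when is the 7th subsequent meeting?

2018-03-20

Gaps: 7, 8, 9, 10, 11, 12 days — each gap is 1 larger than the previous one.
Next gap: 13 days. 2017-11-28 + 13 days = 2017-12-11.
Next gap: 14 days. 2017-12-11 + 14 days = 2017-12-25.
Next gap: 15 days. 2017-12-25 + 15 days = 2018-01-09.
Next gap: 16 days. 2018-01-09 + 16 days = 2018-01-25.
Next gap: 17 days. 2018-01-25 + 17 days = 2018-02-11.
Next gap: 18 days. 2018-02-11 + 18 days = 2018-03-01.
Next gap: 19 days. 2018-03-01 + 19 days = 2018-03-20.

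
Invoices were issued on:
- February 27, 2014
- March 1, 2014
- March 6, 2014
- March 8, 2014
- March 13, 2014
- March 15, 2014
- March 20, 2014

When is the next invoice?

March 22, 2014

Every event lands on a Thursday or Saturday (gaps cycle 2, 5, 2, 5, 2, 5).
So the schedule is: every Thursday and Saturday.
Next Saturday: March 22, 2014.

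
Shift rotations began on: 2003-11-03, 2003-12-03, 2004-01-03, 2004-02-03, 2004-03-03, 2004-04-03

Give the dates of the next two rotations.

2004-05-03, 2004-06-03

The day-of-month is always 3 (30, 31, 31, 29, 31 days between events).
So this recurs on the 3rd of each month.
May 2004: 2004-05-03.
June 2004: 2004-06-03.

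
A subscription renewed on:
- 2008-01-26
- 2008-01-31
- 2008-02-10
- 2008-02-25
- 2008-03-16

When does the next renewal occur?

Intervals are 5, 10, 15, 20 days — an arithmetic progression with common difference 5.
Next gap: 25 days. 2008-03-16 + 25 days = 2008-04-10.

2008-04-10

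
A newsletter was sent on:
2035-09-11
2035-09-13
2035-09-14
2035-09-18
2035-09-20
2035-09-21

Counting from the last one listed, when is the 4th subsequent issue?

Gaps: 2, 1, 4, 2, 1 days — not constant, but cyclic with period 3.
The events fall on every Tuesday, Thursday and Friday.
The following Tuesday is 2035-09-25.
Next Thursday: 2035-09-27.
Next Friday: 2035-09-28.
Next Tuesday: 2035-10-02.

2035-10-02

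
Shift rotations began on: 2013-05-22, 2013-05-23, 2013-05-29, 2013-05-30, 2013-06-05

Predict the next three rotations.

2013-06-06, 2013-06-12, 2013-06-13

Gaps: 1, 6, 1, 6 days — not constant, but cyclic with period 2.
The events fall on every Wednesday and Thursday.
The following Thursday is 2013-06-06.
Next Wednesday: 2013-06-12.
The following Thursday is 2013-06-13.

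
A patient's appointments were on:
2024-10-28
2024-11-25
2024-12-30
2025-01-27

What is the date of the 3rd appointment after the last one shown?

2025-04-28

These are Mondays with 28, 35, 28-day gaps.
Each is the final Monday of its month — 2024-12-30 is past the 28th, so '4th Monday' doesn't fit.
Last Monday of February 2025: 2025-02-24.
Last Monday of March 2025: 2025-03-31.
April 2025 ends with Monday 2025-04-28.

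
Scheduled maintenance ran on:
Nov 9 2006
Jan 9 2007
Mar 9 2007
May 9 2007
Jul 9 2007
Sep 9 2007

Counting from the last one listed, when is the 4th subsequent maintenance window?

May 9 2008

Each date is the 9th; the gaps (61, 59, 61, 61, 62) track the month lengths.
The rule is the 9th of every 2 months.
November 2007: Nov 9 2007.
Next: January 2008 → Jan 9 2008.
Next: March 2008 → Mar 9 2008.
Next: May 2008 → May 9 2008.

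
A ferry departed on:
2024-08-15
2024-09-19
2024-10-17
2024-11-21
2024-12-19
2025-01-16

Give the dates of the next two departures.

2025-02-20, 2025-03-20

Gaps: 35, 28, 35, 28, 28 days — a mix of 28 and 35. Every date is a Thursday.
Each is the 3rd Thursday of its month.
3rd Thursday of February 2025: 2025-02-20.
3rd Thursday of March 2025: 2025-03-20.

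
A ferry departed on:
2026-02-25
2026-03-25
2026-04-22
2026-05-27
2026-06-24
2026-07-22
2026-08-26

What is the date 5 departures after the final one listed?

2027-01-27

Gaps: 28, 28, 35, 28, 28, 35 days — a mix of 28 and 35. Every date is a Wednesday.
Each is the 4th Wednesday of its month.
4th Wednesday of September 2026: 2026-09-23.
4th Wednesday of October 2026: 2026-10-28.
4th Wednesday of November 2026: 2026-11-25.
December 2026 — 4th Wednesday is 2026-12-23.
January 2027 — 4th Wednesday is 2027-01-27.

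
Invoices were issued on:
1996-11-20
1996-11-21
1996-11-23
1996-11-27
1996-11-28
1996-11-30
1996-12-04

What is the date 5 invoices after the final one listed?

Gaps: 1, 2, 4, 1, 2, 4 days — not constant, but cyclic with period 3.
The events fall on every Wednesday, Thursday and Saturday.
The following Thursday is 1996-12-05.
The following Saturday is 1996-12-07.
Next Wednesday: 1996-12-11.
The following Thursday is 1996-12-12.
Next Saturday: 1996-12-14.

1996-12-14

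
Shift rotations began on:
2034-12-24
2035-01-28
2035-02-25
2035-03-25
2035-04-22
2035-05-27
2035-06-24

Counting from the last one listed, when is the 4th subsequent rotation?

Gaps: 35, 28, 28, 28, 35, 28 days — a mix of 28 and 35. Every date is a Sunday.
Each is the 4th Sunday of its month.
4th Sunday of July 2035: 2035-07-22.
August 2035 — 4th Sunday is 2035-08-26.
4th Sunday of September 2035: 2035-09-23.
October 2035 — 4th Sunday is 2035-10-28.

2035-10-28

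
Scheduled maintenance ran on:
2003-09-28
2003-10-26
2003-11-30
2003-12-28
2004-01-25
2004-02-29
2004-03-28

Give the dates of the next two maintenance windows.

2004-04-25, 2004-05-30

Every date is a Sunday; gaps 28, 35, 28, 28, 35, 28 days.
Each is the last Sunday of its month (at least one falls on the 29th or later, ruling out '4th Sunday').
Last Sunday of April 2004: 2004-04-25.
May 2004 ends with Sunday 2004-05-30.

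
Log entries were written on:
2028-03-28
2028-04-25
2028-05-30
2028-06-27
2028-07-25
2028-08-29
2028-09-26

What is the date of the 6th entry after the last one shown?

2029-03-27

All Tuesdays; the gaps (28, 35, 28, 28, 35, 28) vary with month length.
This is the last Tuesday of each month.
October 2028 ends with Tuesday 2028-10-31.
November 2028 ends with Tuesday 2028-11-28.
Last Tuesday of December 2028: 2028-12-26.
Last Tuesday of January 2029: 2029-01-30.
February 2029 ends with Tuesday 2029-02-27.
Last Tuesday of March 2029: 2029-03-27.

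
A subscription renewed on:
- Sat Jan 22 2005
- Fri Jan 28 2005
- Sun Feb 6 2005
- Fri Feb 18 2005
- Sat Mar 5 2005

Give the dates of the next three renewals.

Intervals are 6, 9, 12, 15 days — an arithmetic progression with common difference 3.
Next gap: 18 days. Sat Mar 5 2005 + 18 days = Wed Mar 23 2005.
Next gap: 21 days. Wed Mar 23 2005 + 21 days = Wed Apr 13 2005.
Next gap: 24 days. Wed Apr 13 2005 + 24 days = Sat May 7 2005.

Wed Mar 23 2005, Wed Apr 13 2005, Sat May 7 2005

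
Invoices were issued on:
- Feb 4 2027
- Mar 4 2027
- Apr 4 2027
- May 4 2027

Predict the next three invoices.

Each date is the 4th; the gaps (28, 31, 30) track the month lengths.
The rule is the 4th of each month.
June 2027: Jun 4 2027.
Next: July 2027 → Jul 4 2027.
August 2027: Aug 4 2027.

Jun 4 2027, Jul 4 2027, Aug 4 2027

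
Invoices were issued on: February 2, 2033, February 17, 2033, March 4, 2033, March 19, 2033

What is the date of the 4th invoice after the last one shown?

The spacing is 15, 15, 15 days — always 15 days.
March 19, 2033 + 15 days = April 3, 2033.
April 3, 2033 + 15 days = April 18, 2033.
April 18, 2033 + 15 days = May 3, 2033.
May 3, 2033 + 15 days = May 18, 2033.

May 18, 2033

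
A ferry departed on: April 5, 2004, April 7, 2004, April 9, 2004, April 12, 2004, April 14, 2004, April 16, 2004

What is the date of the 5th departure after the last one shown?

April 28, 2004

Gaps: 2, 2, 3, 2, 2 days — not constant, but cyclic with period 3.
The events fall on every Monday, Wednesday and Friday.
Next Monday: April 19, 2004.
The following Wednesday is April 21, 2004.
The following Friday is April 23, 2004.
The following Monday is April 26, 2004.
Next Wednesday: April 28, 2004.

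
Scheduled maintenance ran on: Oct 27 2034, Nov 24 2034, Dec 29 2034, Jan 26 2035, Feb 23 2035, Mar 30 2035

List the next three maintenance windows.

All Fridays; the gaps (28, 35, 28, 28, 35) vary with month length.
This is the last Friday of each month.
April 2035 ends with Friday Apr 27 2035.
Last Friday of May 2035: May 25 2035.
June 2035 ends with Friday Jun 29 2035.

Apr 27 2035, May 25 2035, Jun 29 2035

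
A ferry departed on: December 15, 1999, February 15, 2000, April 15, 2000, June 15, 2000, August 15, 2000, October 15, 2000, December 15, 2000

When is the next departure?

The day-of-month is always 15 (62, 60, 61, 61, 61, 61 days between events).
So this recurs on the 15th of every 2 months.
Next: February 2001 → February 15, 2001.

February 15, 2001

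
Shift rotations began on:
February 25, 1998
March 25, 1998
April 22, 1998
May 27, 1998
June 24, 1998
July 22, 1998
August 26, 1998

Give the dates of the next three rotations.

All dates are Wednesdays, 28, 28, 35, 28, 28, 35 days apart.
Specifically, the 4th Wednesday of each month.
September 1998 — 4th Wednesday is September 23, 1998.
4th Wednesday of October 1998: October 28, 1998.
4th Wednesday of November 1998: November 25, 1998.

September 23, 1998; October 28, 1998; November 25, 1998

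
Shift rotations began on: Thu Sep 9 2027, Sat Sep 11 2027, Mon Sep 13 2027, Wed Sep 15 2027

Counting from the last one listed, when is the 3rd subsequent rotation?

Gaps between consecutive events: 2, 2, 2 days — a constant 2-day interval.
Wed Sep 15 2027 + 2 days = Fri Sep 17 2027.
Fri Sep 17 2027 + 2 days = Sun Sep 19 2027.
Sun Sep 19 2027 + 2 days = Tue Sep 21 2027.

Tue Sep 21 2027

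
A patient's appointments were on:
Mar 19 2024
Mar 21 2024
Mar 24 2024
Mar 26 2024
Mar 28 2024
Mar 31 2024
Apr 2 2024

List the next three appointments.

The gap pattern 2, 3, 2, 2, 3, 2 repeats every 3 events.
These are the Tuesdays, Thursdays and Sundays of each week.
The following Thursday is Apr 4 2024.
Next Sunday: Apr 7 2024.
Next Tuesday: Apr 9 2024.

Apr 4 2024, Apr 7 2024, Apr 9 2024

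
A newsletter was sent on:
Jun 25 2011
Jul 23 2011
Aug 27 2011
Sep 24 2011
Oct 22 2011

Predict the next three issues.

Nov 26 2011, Dec 24 2011, Jan 28 2012

Gaps: 28, 35, 28, 28 days — a mix of 28 and 35. Every date is a Saturday.
Each is the 4th Saturday of its month.
4th Saturday of November 2011: Nov 26 2011.
December 2011 — 4th Saturday is Dec 24 2011.
4th Saturday of January 2012: Jan 28 2012.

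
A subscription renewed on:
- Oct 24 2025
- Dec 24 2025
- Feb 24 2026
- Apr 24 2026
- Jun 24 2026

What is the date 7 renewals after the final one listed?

Aug 24 2027

Gaps: 61, 62, 59, 61 days — not constant. Every event is on the 24th of the month.
Pattern: the 24th of every 2 months.
August 2026: Aug 24 2026.
Next: October 2026 → Oct 24 2026.
December 2026: Dec 24 2026.
February 2027: Feb 24 2027.
Next: April 2027 → Apr 24 2027.
Next: June 2027 → Jun 24 2027.
August 2027: Aug 24 2027.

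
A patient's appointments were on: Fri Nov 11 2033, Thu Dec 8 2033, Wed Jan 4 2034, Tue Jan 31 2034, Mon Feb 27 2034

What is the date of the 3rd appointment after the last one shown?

The spacing is 27, 27, 27, 27 days — always 27 days.
Mon Feb 27 2034 + 27 days = Sun Mar 26 2034.
Sun Mar 26 2034 + 27 days = Sat Apr 22 2034.
Sat Apr 22 2034 + 27 days = Fri May 19 2034.

Fri May 19 2034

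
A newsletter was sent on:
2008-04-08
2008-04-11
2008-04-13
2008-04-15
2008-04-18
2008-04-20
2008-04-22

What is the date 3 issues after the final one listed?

2008-04-29

Gaps: 3, 2, 2, 3, 2, 2 days — not constant, but cyclic with period 3.
The events fall on every Tuesday, Friday and Sunday.
Next Friday: 2008-04-25.
Next Sunday: 2008-04-27.
Next Tuesday: 2008-04-29.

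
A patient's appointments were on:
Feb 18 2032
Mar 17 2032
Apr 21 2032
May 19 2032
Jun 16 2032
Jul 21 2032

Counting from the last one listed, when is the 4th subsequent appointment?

All dates are Wednesdays, 28, 35, 28, 28, 35 days apart.
Specifically, the 3rd Wednesday of each month.
August 2032 — 3rd Wednesday is Aug 18 2032.
September 2032 — 3rd Wednesday is Sep 15 2032.
October 2032 — 3rd Wednesday is Oct 20 2032.
3rd Wednesday of November 2032: Nov 17 2032.

Nov 17 2032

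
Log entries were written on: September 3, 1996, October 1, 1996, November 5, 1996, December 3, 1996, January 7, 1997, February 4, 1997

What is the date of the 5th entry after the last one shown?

July 1, 1997

These are Tuesdays at 28- or 35-day spacing (28, 35, 28, 35, 28).
The pattern: 1st Tuesday of the month.
March 1997 — 1st Tuesday is March 4, 1997.
April 1997 — 1st Tuesday is April 1, 1997.
May 1997 — 1st Tuesday is May 6, 1997.
1st Tuesday of June 1997: June 3, 1997.
July 1997 — 1st Tuesday is July 1, 1997.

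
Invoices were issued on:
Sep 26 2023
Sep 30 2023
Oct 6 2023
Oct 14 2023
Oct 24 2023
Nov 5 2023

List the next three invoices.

Nov 19 2023, Dec 5 2023, Dec 23 2023

Intervals are 4, 6, 8, 10, 12 days — an arithmetic progression with common difference 2.
Next gap: 14 days. Nov 5 2023 + 14 days = Nov 19 2023.
Next gap: 16 days. Nov 19 2023 + 16 days = Dec 5 2023.
Next gap: 18 days. Dec 5 2023 + 18 days = Dec 23 2023.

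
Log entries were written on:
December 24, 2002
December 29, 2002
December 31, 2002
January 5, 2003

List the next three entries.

The gap pattern 5, 2, 5 repeats every 2 events.
These are the Tuesdays and Sundays of each week.
The following Tuesday is January 7, 2003.
The following Sunday is January 12, 2003.
The following Tuesday is January 14, 2003.

January 7, 2003; January 12, 2003; January 14, 2003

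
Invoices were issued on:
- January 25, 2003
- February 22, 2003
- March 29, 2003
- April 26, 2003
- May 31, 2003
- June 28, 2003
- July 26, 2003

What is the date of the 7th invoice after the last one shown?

All Saturdays; the gaps (28, 35, 28, 35, 28, 28) vary with month length.
This is the last Saturday of each month.
Last Saturday of August 2003: August 30, 2003.
September 2003 ends with Saturday September 27, 2003.
October 2003 ends with Saturday October 25, 2003.
November 2003 ends with Saturday November 29, 2003.
December 2003 ends with Saturday December 27, 2003.
January 2004 ends with Saturday January 31, 2004.
February 2004 ends with Saturday February 28, 2004.

February 28, 2004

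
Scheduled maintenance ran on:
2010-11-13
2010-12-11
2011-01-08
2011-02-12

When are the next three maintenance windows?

These are Saturdays at 28- or 35-day spacing (28, 28, 35).
The pattern: 2nd Saturday of the month.
March 2011 — 2nd Saturday is 2011-03-12.
April 2011 — 2nd Saturday is 2011-04-09.
May 2011 — 2nd Saturday is 2011-05-14.

2011-03-12, 2011-04-09, 2011-05-14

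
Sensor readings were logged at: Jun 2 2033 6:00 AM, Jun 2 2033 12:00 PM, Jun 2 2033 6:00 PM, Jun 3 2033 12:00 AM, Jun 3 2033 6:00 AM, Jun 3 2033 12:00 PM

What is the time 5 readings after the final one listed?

Gaps: 6, 6, 6, 6, 6 hours — each event is 6 hours after the previous one.
Jun 3 2033 12:00 PM + 6 h = Jun 3 2033 6:00 PM.
Jun 3 2033 6:00 PM + 6 h = Jun 4 2033 12:00 AM.
Jun 4 2033 12:00 AM + 6 h = Jun 4 2033 6:00 AM.
Jun 4 2033 6:00 AM + 6 h = Jun 4 2033 12:00 PM.
Jun 4 2033 12:00 PM + 6 h = Jun 4 2033 6:00 PM.

Jun 4 2033 6:00 PM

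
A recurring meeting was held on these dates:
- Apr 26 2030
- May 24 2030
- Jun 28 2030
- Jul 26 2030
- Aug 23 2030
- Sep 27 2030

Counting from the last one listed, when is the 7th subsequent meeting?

Apr 25 2031

Gaps: 28, 35, 28, 28, 35 days — a mix of 28 and 35. Every date is a Friday.
Each is the 4th Friday of its month.
October 2030 — 4th Friday is Oct 25 2030.
November 2030 — 4th Friday is Nov 22 2030.
4th Friday of December 2030: Dec 27 2030.
January 2031 — 4th Friday is Jan 24 2031.
February 2031 — 4th Friday is Feb 28 2031.
March 2031 — 4th Friday is Mar 28 2031.
4th Friday of April 2031: Apr 25 2031.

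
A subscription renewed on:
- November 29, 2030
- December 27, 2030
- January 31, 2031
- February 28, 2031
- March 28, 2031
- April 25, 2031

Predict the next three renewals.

Every date is a Friday; gaps 28, 35, 28, 28, 28 days.
Each is the last Friday of its month (at least one falls on the 29th or later, ruling out '4th Friday').
Last Friday of May 2031: May 30, 2031.
Last Friday of June 2031: June 27, 2031.
Last Friday of July 2031: July 25, 2031.

May 30, 2031; June 27, 2031; July 25, 2031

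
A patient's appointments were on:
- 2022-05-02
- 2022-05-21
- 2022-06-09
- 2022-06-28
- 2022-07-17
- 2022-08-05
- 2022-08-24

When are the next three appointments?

Gaps between consecutive events: 19, 19, 19, 19, 19, 19 days — a constant 19-day interval.
2022-08-24 + 19 days = 2022-09-12.
2022-09-12 + 19 days = 2022-10-01.
2022-10-01 + 19 days = 2022-10-20.

2022-09-12, 2022-10-01, 2022-10-20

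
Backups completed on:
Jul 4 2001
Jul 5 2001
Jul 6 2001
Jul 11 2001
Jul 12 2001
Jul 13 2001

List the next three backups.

Jul 18 2001, Jul 19 2001, Jul 20 2001

Every event lands on a Wednesday or Thursday or Friday (gaps cycle 1, 1, 5, 1, 1).
So the schedule is: every Wednesday, Thursday and Friday.
The following Wednesday is Jul 18 2001.
Next Thursday: Jul 19 2001.
Next Friday: Jul 20 2001.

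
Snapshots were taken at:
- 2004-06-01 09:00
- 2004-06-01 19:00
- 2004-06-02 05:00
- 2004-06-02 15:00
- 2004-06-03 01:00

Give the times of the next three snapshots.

Spacing: 10, 10, 10, 10 h — constant 10 h.
2004-06-03 01:00 + 10 h = 2004-06-03 11:00.
2004-06-03 11:00 + 10 h = 2004-06-03 21:00.
2004-06-03 21:00 + 10 h = 2004-06-04 07:00.

2004-06-03 11:00, 2004-06-03 21:00, 2004-06-04 07:00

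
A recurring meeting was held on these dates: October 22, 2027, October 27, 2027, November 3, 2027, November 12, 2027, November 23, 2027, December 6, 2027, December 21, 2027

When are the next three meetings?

The spacing grows by 2 each time: 5, 7, 9, 11, 13, 15 days.
Next gap: 17 days. December 21, 2027 + 17 days = January 7, 2028.
Next gap: 19 days. January 7, 2028 + 19 days = January 26, 2028.
Next gap: 21 days. January 26, 2028 + 21 days = February 16, 2028.

January 7, 2028; January 26, 2028; February 16, 2028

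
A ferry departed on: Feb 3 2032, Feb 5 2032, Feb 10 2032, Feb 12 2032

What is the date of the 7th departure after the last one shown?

Mar 9 2032

The gap pattern 2, 5, 2 repeats every 2 events.
These are the Tuesdays and Thursdays of each week.
The following Tuesday is Feb 17 2032.
The following Thursday is Feb 19 2032.
The following Tuesday is Feb 24 2032.
The following Thursday is Feb 26 2032.
The following Tuesday is Mar 2 2032.
The following Thursday is Mar 4 2032.
Next Tuesday: Mar 9 2032.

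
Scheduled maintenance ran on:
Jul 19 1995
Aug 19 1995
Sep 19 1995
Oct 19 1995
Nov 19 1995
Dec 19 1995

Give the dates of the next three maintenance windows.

Each date is the 19th; the gaps (31, 31, 30, 31, 30) track the month lengths.
The rule is the 19th of each month.
January 1996: Jan 19 1996.
Next: February 1996 → Feb 19 1996.
Next: March 1996 → Mar 19 1996.

Jan 19 1996, Feb 19 1996, Mar 19 1996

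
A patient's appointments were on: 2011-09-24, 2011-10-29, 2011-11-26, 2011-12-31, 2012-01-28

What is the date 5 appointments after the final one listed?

These are Saturdays with 35, 28, 35, 28-day gaps.
Each is the final Saturday of its month — 2011-10-29 is past the 28th, so '4th Saturday' doesn't fit.
Last Saturday of February 2012: 2012-02-25.
March 2012 ends with Saturday 2012-03-31.
April 2012 ends with Saturday 2012-04-28.
May 2012 ends with Saturday 2012-05-26.
Last Saturday of June 2012: 2012-06-30.

2012-06-30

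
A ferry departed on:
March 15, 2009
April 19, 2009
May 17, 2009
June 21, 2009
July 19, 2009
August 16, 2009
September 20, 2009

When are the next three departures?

October 18, 2009; November 15, 2009; December 20, 2009

These are Sundays at 28- or 35-day spacing (35, 28, 35, 28, 28, 35).
The pattern: 3rd Sunday of the month.
October 2009 — 3rd Sunday is October 18, 2009.
3rd Sunday of November 2009: November 15, 2009.
December 2009 — 3rd Sunday is December 20, 2009.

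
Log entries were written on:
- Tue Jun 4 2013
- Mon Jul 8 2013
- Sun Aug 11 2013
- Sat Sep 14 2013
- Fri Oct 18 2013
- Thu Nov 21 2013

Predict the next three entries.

The spacing is 34, 34, 34, 34, 34 days — always 34 days.
Thu Nov 21 2013 + 34 days = Wed Dec 25 2013.
Wed Dec 25 2013 + 34 days = Tue Jan 28 2014.
Tue Jan 28 2014 + 34 days = Mon Mar 3 2014.

Wed Dec 25 2013, Tue Jan 28 2014, Mon Mar 3 2014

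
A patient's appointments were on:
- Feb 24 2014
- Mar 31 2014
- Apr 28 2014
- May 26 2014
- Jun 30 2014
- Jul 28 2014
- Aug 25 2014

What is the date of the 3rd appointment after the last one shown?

All Mondays; the gaps (35, 28, 28, 35, 28, 28) vary with month length.
This is the last Monday of each month.
September 2014 ends with Monday Sep 29 2014.
Last Monday of October 2014: Oct 27 2014.
November 2014 ends with Monday Nov 24 2014.

Nov 24 2014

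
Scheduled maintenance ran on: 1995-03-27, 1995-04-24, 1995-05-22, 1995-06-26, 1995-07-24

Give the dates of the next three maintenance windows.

These are Mondays at 28- or 35-day spacing (28, 28, 35, 28).
The pattern: 4th Monday of the month.
4th Monday of August 1995: 1995-08-28.
4th Monday of September 1995: 1995-09-25.
4th Monday of October 1995: 1995-10-23.

1995-08-28, 1995-09-25, 1995-10-23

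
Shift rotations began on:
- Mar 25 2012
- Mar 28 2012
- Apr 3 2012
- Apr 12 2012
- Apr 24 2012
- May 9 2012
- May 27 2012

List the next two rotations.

Jun 17 2012, Jul 11 2012

Intervals are 3, 6, 9, 12, 15, 18 days — an arithmetic progression with common difference 3.
Next gap: 21 days. May 27 2012 + 21 days = Jun 17 2012.
Next gap: 24 days. Jun 17 2012 + 24 days = Jul 11 2012.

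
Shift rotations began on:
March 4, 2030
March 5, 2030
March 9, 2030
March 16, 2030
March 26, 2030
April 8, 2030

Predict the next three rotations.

Intervals are 1, 4, 7, 10, 13 days — an arithmetic progression with common difference 3.
Next gap: 16 days. April 8, 2030 + 16 days = April 24, 2030.
Next gap: 19 days. April 24, 2030 + 19 days = May 13, 2030.
Next gap: 22 days. May 13, 2030 + 22 days = June 4, 2030.

April 24, 2030; May 13, 2030; June 4, 2030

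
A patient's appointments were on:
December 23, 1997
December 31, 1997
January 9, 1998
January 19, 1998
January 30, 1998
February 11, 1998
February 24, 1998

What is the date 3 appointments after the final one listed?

Gaps: 8, 9, 10, 11, 12, 13 days — each gap is 1 larger than the previous one.
Next gap: 14 days. February 24, 1998 + 14 days = March 10, 1998.
Next gap: 15 days. March 10, 1998 + 15 days = March 25, 1998.
Next gap: 16 days. March 25, 1998 + 16 days = April 10, 1998.

April 10, 1998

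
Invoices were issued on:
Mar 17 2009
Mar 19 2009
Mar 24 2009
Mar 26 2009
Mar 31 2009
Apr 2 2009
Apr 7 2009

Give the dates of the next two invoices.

Apr 9 2009, Apr 14 2009

Gaps: 2, 5, 2, 5, 2, 5 days — not constant, but cyclic with period 2.
The events fall on every Tuesday and Thursday.
The following Thursday is Apr 9 2009.
Next Tuesday: Apr 14 2009.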